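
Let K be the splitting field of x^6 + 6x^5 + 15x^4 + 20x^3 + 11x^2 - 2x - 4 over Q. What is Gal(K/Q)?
S_4, S_4(6d), the S_4-action on 6 points inside A_6

The polynomial f is an irreducible sextic over Q, so G = Gal(f/Q) is one of the 16 transitive subgroups 6T1, ..., 6T16 of S_6. The discriminant of f is 3356224 = 1832^2, a perfect square, so G is contained in A_6. The transitive groups of degree 6 contained in A_6 are: A_4 (6T4, order 12), S_4 (6T7, order 24), (C_3 x C_3) : C_4 (6T10, order 36), PSL(2,5) (6T12, order 60), A_6 (6T15, order 360). By Dedekind's theorem, for a prime p not dividing disc(f) the degrees of the irreducible factors of f mod p form the cycle type of an element of G. Factoring f modulo the 79 such primes p <= 419 (skipping 2, 229, which divide the discriminant), each new pattern first appears at: mod 3: f = (x^3 + x^2 + x + 2)(x^3 + 2x^2 + 1), pattern 3+3; mod 7: f = (x^2 + 2x + 5)(x^4 + 4x^3 + 2x^2 + 3x + 2), pattern 4+2; mod 23: f = (x + 10)(x + 15)(x^2 + x + 18)(x^2 + 3x + 20), pattern 2+2+1+1; mod 193: f = (x + 88)(x + 91)(x + 94)(x + 101)(x + 104)(x + 107), pattern 1+1+1+1+1+1. No other pattern occurs in this range, so the set of observed cycle types is {3+3, 4+2, 2+2+1+1, 1+1+1+1+1+1}. The candidates containing elements of all these cycle types are S_4 (6T7) of order 24, (C_3 x C_3) : C_4 (6T10) of order 36, A_6 (6T15) of order 360; the others are excluded. The observed types are precisely the cycle types that occur in S_4 (6T7). Each of the other remaining candidates has further cycle types, and by the Chebotarev density theorem the matching factorization patterns would occur for a proportion of primes equal to their share of the group: (C_3 x C_3) : C_4 (6T10) additionally contains elements of type 3+1+1+1 (4 of its 36 elements, about 11% of primes); A_6 (6T15) additionally contains elements of type 5+1, 3+1+1+1 (184 of its 360 elements, about 51% of primes). None of the 79 primes tested shows any such pattern (for each of these groups the chance of that is below 10^-4), which rules them out. Hence G = S_4 (6T7), of order 24.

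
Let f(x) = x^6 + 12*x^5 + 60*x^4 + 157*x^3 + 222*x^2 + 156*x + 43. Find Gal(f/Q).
The polynomial f is an irreducible sextic over Q, so G = Gal(f/Q) is one of the 16 transitive subgroups 6T1, ..., 6T16 of S_6. The discriminant of f is -177147, which is not a perfect square, so G is not contained in A_6. The transitive groups of degree 6 not contained in A_6 are: C_6 (6T1, order 6), S_3 (6T2, order 6), D_6 (6T3, order 12), C_3 x S_3 (6T5, order 18), A_4 x C_2 (6T6, order 24), S_4 (6T8, order 24), S_3 x S_3 (6T9, order 36), S_4 x C_2 (6T11, order 48), (S_3 x S_3) : C_2 (6T13, order 72), PGL(2,5) (6T14, order 120), S_6 (6T16, order 720). By Dedekind's theorem, for a prime p not dividing disc(f) the degrees of the irreducible factors of f mod p form the cycle type of an element of G. Factoring f modulo the 33 such primes p <= 139 (skipping 3, which divides the discriminant), each new pattern first appears at: mod 2: f = (x^6 + x^3 + 1), pattern 6; mod 7: f = (x + 3)(x + 4)(x + 6)(x^3 + 6x^2 + 5x + 4), pattern 3+1+1+1; mod 17: f = (x^2 + 5x + 13)(x^2 + 8x + 2)(x^2 + 16x + 1), pattern 2+2+2; mod 19: f = (x^3 + 6x^2 + 12x + 14)(x^3 + 6x^2 + 12x + 18), pattern 3+3; mod 73: f = (x + 15)(x + 23)(x + 24)(x + 31)(x + 32)(x + 33), pattern 1+1+1+1+1+1. No other pattern occurs in this range, so the set of observed cycle types is {6, 3+1+1+1, 2+2+2, 3+3, 1+1+1+1+1+1}. The candidates containing elements of all these cycle types are C_3 x S_3 (6T5) of order 18, S_3 x S_3 (6T9) of order 36, (S_3 x S_3) : C_2 (6T13) of order 72, S_6 (6T16) of order 720; the others are excluded. The observed types are precisely the cycle types that occur in C_3 x S_3 (6T5). Each of the other remaining candidates has further cycle types, and by the Chebotarev density theorem the matching factorization patterns would occur for a proportion of primes equal to their share of the group: S_3 x S_3 (6T9) additionally contains elements of type 2+2+1+1 (9 of its 36 elements, about 25% of primes); (S_3 x S_3) : C_2 (6T13) additionally contains elements of type 4+2, 3+2+1, 2+2+1+1, 2+1+1+1+1 (45 of its 72 elements, about 62% of primes); S_6 (6T16) additionally contains elements of type 5+1, 4+2, 4+1+1, 3+2+1, 2+2+1+1, 2+1+1+1+1 (504 of its 720 elements, about 70% of primes). None of the 33 primes tested shows any such pattern (for each of these groups the chance of that is below 10^-4), which rules them out. Hence G = C_3 x S_3 (6T5), of order 18.

C_3 x S_3 (also written G18)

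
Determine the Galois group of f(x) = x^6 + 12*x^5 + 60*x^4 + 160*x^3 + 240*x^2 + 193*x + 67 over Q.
S_6 (order 720)

The polynomial f is an irreducible sextic over Q, so G = Gal(f/Q) is one of the 16 transitive subgroups 6T1, ..., 6T16 of S_6. The discriminant of f is -43531, which is not a perfect square, so G is not contained in A_6. The transitive groups of degree 6 not contained in A_6 are: C_6 (6T1, order 6), S_3 (6T2, order 6), D_6 (6T3, order 12), C_3 x S_3 (6T5, order 18), A_4 x C_2 (6T6, order 24), S_4 (6T8, order 24), S_3 x S_3 (6T9, order 36), S_4 x C_2 (6T11, order 48), (S_3 x S_3) : C_2 (6T13, order 72), PGL(2,5) (6T14, order 120), S_6 (6T16, order 720). By Dedekind's theorem, for a prime p not dividing disc(f) the degrees of the irreducible factors of f mod p form the cycle type of an element of G. Factoring f modulo the 4 such primes p <= 7, each new pattern first appears at: mod 2: f = (x^6 + x + 1), pattern 6; mod 3: f = (x + 1)(x^2 + 1)(x^3 + 2x^2 + 1), pattern 3+2+1; mod 5: f = (x^3 + 3x^2 + 4x + 3)(x^3 + 4x^2 + 4x + 4), pattern 3+3; mod 7: f = (x + 4)(x^5 + x^4 + 6x^2 + 6x + 1), pattern 5+1. No other pattern occurs in this range, so the set of observed cycle types is {6, 3+2+1, 3+3, 5+1}. Among the candidates above, the only group containing elements of all these cycle types is S_6 (6T16); every other candidate lacks at least one of them. Hence G = S_6 (6T16), of order 720.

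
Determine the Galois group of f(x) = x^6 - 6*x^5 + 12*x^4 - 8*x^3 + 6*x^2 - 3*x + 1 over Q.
The polynomial f is an irreducible sextic over Q, so G = Gal(f/Q) is one of the 16 transitive subgroups 6T1, ..., 6T16 of S_6. The discriminant of f is -7105563, which is not a perfect square, so G is not contained in A_6. The transitive groups of degree 6 not contained in A_6 are: C_6 (6T1, order 6), S_3 (6T2, order 6), D_6 (6T3, order 12), C_3 x S_3 (6T5, order 18), A_4 x C_2 (6T6, order 24), S_4 (6T8, order 24), S_3 x S_3 (6T9, order 36), S_4 x C_2 (6T11, order 48), (S_3 x S_3) : C_2 (6T13, order 72), PGL(2,5) (6T14, order 120), S_6 (6T16, order 720). By Dedekind's theorem, for a prime p not dividing disc(f) the degrees of the irreducible factors of f mod p form the cycle type of an element of G. Factoring f modulo the 37 such primes p <= 167 (skipping 3, 19, which divide the discriminant), each new pattern first appears at: mod 2: f = (x^6 + x + 1), pattern 6; mod 7: f = (x^3 + 4x^2 + x + 3)(x^3 + 4x^2 + 2x + 5), pattern 3+3; mod 17: f = (x^2 + 5x + 16)(x^2 + 9x + 2)(x^2 + 14x + 8), pattern 2+2+2; mod 37: f = (x + 1)(x + 15)(x + 16)(x + 18)(x + 24)(x + 31), pattern 1+1+1+1+1+1. No other pattern occurs in this range, so the set of observed cycle types is {6, 3+3, 2+2+2, 1+1+1+1+1+1}. The candidates containing elements of all these cycle types are C_6 (6T1) of order 6, D_6 (6T3) of order 12, C_3 x S_3 (6T5) of order 18, A_4 x C_2 (6T6) of order 24, S_3 x S_3 (6T9) of order 36, S_4 x C_2 (6T11) of order 48, (S_3 x S_3) : C_2 (6T13) of order 72, PGL(2,5) (6T14) of order 120, S_6 (6T16) of order 720; the others are excluded. The observed types are precisely the cycle types that occur in C_6 (6T1). Each of the other remaining candidates has further cycle types, and by the Chebotarev density theorem the matching factorization patterns would occur for a proportion of primes equal to their share of the group: D_6 (6T3) additionally contains elements of type 2+2+1+1 (3 of its 12 elements, about 25% of primes); C_3 x S_3 (6T5) additionally contains elements of type 3+1+1+1 (4 of its 18 elements, about 22% of primes); A_4 x C_2 (6T6) additionally contains elements of type 2+2+1+1, 2+1+1+1+1 (6 of its 24 elements, about 25% of primes); S_3 x S_3 (6T9) additionally contains elements of type 3+1+1+1, 2+2+1+1 (13 of its 36 elements, about 36% of primes); S_4 x C_2 (6T11) additionally contains elements of type 4+2, 4+1+1, 2+2+1+1, 2+1+1+1+1 (24 of its 48 elements, about 50% of primes); (S_3 x S_3) : C_2 (6T13) additionally contains elements of type 4+2, 3+2+1, 3+1+1+1, 2+2+1+1, 2+1+1+1+1 (49 of its 72 elements, about 68% of primes); PGL(2,5) (6T14) additionally contains elements of type 5+1, 4+1+1, 2+2+1+1 (69 of its 120 elements, about 58% of primes); S_6 (6T16) additionally contains elements of type 5+1, 4+2, 4+1+1, 3+2+1, 3+1+1+1, 2+2+1+1, 2+1+1+1+1 (544 of its 720 elements, about 76% of primes). None of the 37 primes tested shows any such pattern (for each of these groups the chance of that is below 10^-4), which rules them out. Hence G = C_6 (6T1), of order 6.

C_6 (also written C6)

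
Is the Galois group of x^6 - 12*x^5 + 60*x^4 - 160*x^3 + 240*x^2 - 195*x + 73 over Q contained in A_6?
No

The polynomial is irreducible of degree 6 over Q. Its discriminant is -9059283, which is not a perfect square. A Galois group lies in the alternating group exactly when the discriminant is a square in Q, so the Galois group ((S_3 x S_3) : C_2) is not contained in A_6.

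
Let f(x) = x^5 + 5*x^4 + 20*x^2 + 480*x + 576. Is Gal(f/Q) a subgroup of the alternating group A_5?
The polynomial is irreducible of degree 5 over Q. Its discriminant is 2415919104000000 = 49152000^2, a perfect square. A Galois group lies in the alternating group exactly when the discriminant is a square in Q, so the Galois group (D_5) is contained in A_5.

Yes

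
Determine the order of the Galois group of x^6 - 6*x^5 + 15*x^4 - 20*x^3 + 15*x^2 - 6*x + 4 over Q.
The degree of the splitting field over Q equals the order of the Galois group, so first determine the group. The polynomial f is an irreducible sextic over Q, so G = Gal(f/Q) is one of the 16 transitive subgroups 6T1, ..., 6T16 of S_6. The discriminant of f is -11337408, which is not a perfect square, so G is not contained in A_6. The transitive groups of degree 6 not contained in A_6 are: C_6 (6T1, order 6), S_3 (6T2, order 6), D_6 (6T3, order 12), C_3 x S_3 (6T5, order 18), A_4 x C_2 (6T6, order 24), S_4 (6T8, order 24), S_3 x S_3 (6T9, order 36), S_4 x C_2 (6T11, order 48), (S_3 x S_3) : C_2 (6T13, order 72), PGL(2,5) (6T14, order 120), S_6 (6T16, order 720). By Dedekind's theorem, for a prime p not dividing disc(f) the degrees of the irreducible factors of f mod p form the cycle type of an element of G. Factoring f modulo the 23 such primes p <= 97 (skipping 2, 3, which divide the discriminant), each new pattern first appears at: mod 5: f = (x^2 + 2x + 4)(x^2 + 3x + 3)(x^2 + 4x + 2), pattern 2+2+2; mod 7: f = (x^3 + 4x^2 + 3x + 1)(x^3 + 4x^2 + 3x + 4), pattern 3+3; mod 61: f = (x + 2)(x + 18)(x + 21)(x + 38)(x + 41)(x + 57), pattern 1+1+1+1+1+1. No other pattern occurs in this range, so the set of observed cycle types is {2+2+2, 3+3, 1+1+1+1+1+1}. The candidates containing elements of all these cycle types are C_6 (6T1) of order 6, S_3 (6T2) of order 6, D_6 (6T3) of order 12, C_3 x S_3 (6T5) of order 18, A_4 x C_2 (6T6) of order 24, S_4 (6T8) of order 24, S_3 x S_3 (6T9) of order 36, S_4 x C_2 (6T11) of order 48, (S_3 x S_3) : C_2 (6T13) of order 72, PGL(2,5) (6T14) of order 120, S_6 (6T16) of order 720; the others are excluded. The observed types are precisely the cycle types that occur in S_3 (6T2). Each of the other remaining candidates has further cycle types, and by the Chebotarev density theorem the matching factorization patterns would occur for a proportion of primes equal to their share of the group: C_6 (6T1) additionally contains elements of type 6 (2 of its 6 elements, about 33% of primes); D_6 (6T3) additionally contains elements of type 6, 2+2+1+1 (5 of its 12 elements, about 42% of primes); C_3 x S_3 (6T5) additionally contains elements of type 6, 3+1+1+1 (10 of its 18 elements, about 56% of primes); A_4 x C_2 (6T6) additionally contains elements of type 6, 2+2+1+1, 2+1+1+1+1 (14 of its 24 elements, about 58% of primes); S_4 (6T8) additionally contains elements of type 4+1+1, 2+2+1+1 (9 of its 24 elements, about 38% of primes); S_3 x S_3 (6T9) additionally contains elements of type 6, 3+1+1+1, 2+2+1+1 (25 of its 36 elements, about 69% of primes); S_4 x C_2 (6T11) additionally contains elements of type 6, 4+2, 4+1+1, 2+2+1+1, 2+1+1+1+1 (32 of its 48 elements, about 67% of primes); (S_3 x S_3) : C_2 (6T13) additionally contains elements of type 6, 4+2, 3+2+1, 3+1+1+1, 2+2+1+1, 2+1+1+1+1 (61 of its 72 elements, about 85% of primes); PGL(2,5) (6T14) additionally contains elements of type 6, 5+1, 4+1+1, 2+2+1+1 (89 of its 120 elements, about 74% of primes); S_6 (6T16) additionally contains elements of type 6, 5+1, 4+2, 4+1+1, 3+2+1, 3+1+1+1, 2+2+1+1, 2+1+1+1+1 (664 of its 720 elements, about 92% of primes). None of the 23 primes tested shows any such pattern (for each of these groups the chance of that is below 10^-4), which rules them out. Hence G = S_3 (6T2), of order 6. The Galois group S_3 (6T2) has order 6, so the splitting field has degree 6 over Q.

6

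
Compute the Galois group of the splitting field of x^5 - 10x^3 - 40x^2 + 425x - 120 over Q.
D_5, the dihedral group of order 10

The polynomial f is an irreducible quintic over Q, so G = Gal(f/Q) is a transitive subgroup of S_5: one of C_5 (5T1, order 5), D_5 (5T2, order 10), F_20 (5T3, order 20), A_5 (5T4, order 60) or S_5 (5T5, order 120). The discriminant of f is 2415919104000000 = 49152000^2, a perfect square, so G is contained in A_5. The transitive groups of degree 5 contained in A_5 are: C_5 (5T1, order 5), D_5 (5T2, order 10), A_5 (5T4, order 60). By Dedekind's theorem, for a prime p not dividing disc(f) the degrees of the irreducible factors of f mod p form the cycle type of an element of G. Factoring f modulo the 23 such primes p <= 101 (skipping 2, 3, 5, which divide the discriminant), each new pattern first appears at: mod 7: f = (x^5 + 4x^3 + 2x^2 + 5x + 6), pattern 5; mod 17: f = (x + 8)(x^2 + 3x + 5)(x^2 + 6x + 14), pattern 2+2+1. No other pattern occurs in this range, so the set of observed cycle types is {5, 2+2+1}. The candidates containing elements of all these cycle types are D_5 (5T2) of order 10, A_5 (5T4) of order 60; the others are excluded. The observed types are precisely the cycle types that occur in D_5 (5T2) (apart from the identity). Each of the other remaining candidates has further cycle types, and by the Chebotarev density theorem the matching factorization patterns would occur for a proportion of primes equal to their share of the group: A_5 (5T4) additionally contains elements of type 3+1+1 (20 of its 60 elements, about 33% of primes). None of the 23 primes tested shows any such pattern (for each of these groups the chance of that is below 10^-4), which rules them out. Hence G = D_5 (5T2), of order 10.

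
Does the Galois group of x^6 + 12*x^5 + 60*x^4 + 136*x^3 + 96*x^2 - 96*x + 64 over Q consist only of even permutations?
The polynomial is irreducible of degree 6 over Q. Its discriminant is -190210142896128, which is not a perfect square. A Galois group lies in the alternating group exactly when the discriminant is a square in Q, so the Galois group (C_3 x S_3) is not contained in A_6.

No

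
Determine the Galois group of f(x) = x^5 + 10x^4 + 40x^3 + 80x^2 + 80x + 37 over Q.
F_20 (also written F20)

The polynomial f is an irreducible quintic over Q, so G = Gal(f/Q) is a transitive subgroup of S_5: one of C_5 (5T1, order 5), D_5 (5T2, order 10), F_20 (5T3, order 20), A_5 (5T4, order 60) or S_5 (5T5, order 120). The discriminant of f is 1953125, which is not a perfect square, so G is not contained in A_5. The transitive groups of degree 5 not contained in A_5 are: F_20 (5T3, order 20), S_5 (5T5, order 120). By Dedekind's theorem, for a prime p not dividing disc(f) the degrees of the irreducible factors of f mod p form the cycle type of an element of G. Factoring f modulo the 18 such primes p <= 67 (skipping 5, which divides the discriminant), each new pattern first appears at: mod 2: f = (x + 1)(x^4 + x^3 + x^2 + x + 1), pattern 4+1; mod 11: f = (x^5 + 10x^4 + 7x^3 + 3x^2 + 3x + 4), pattern 5; mod 19: f = (x + 8)(x^2 + 9x + 12)(x^2 + 12x + 18), pattern 2+2+1; mod 31: f = (x + 9)(x + 16)(x + 21)(x + 27)(x + 30), pattern 1+1+1+1+1. No other pattern occurs in this range, so the set of observed cycle types is {4+1, 5, 2+2+1, 1+1+1+1+1}. The candidates containing elements of all these cycle types are F_20 (5T3) of order 20, S_5 (5T5) of order 120; the others are excluded. The observed types are precisely the cycle types that occur in F_20 (5T3). Each of the other remaining candidates has further cycle types, and by the Chebotarev density theorem the matching factorization patterns would occur for a proportion of primes equal to their share of the group: S_5 (5T5) additionally contains elements of type 3+2, 3+1+1, 2+1+1+1 (50 of its 120 elements, about 42% of primes). None of the 18 primes tested shows any such pattern (for each of these groups the chance of that is below 10^-4), which rules them out. Hence G = F_20 (5T3), of order 20.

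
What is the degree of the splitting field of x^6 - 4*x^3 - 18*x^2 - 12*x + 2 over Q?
The degree of the splitting field over Q equals the order of the Galois group, so first determine the group. The polynomial f is an irreducible sextic over Q, so G = Gal(f/Q) is one of the 16 transitive subgroups 6T1, ..., 6T16 of S_6. The discriminant of f is 4516300800, which is not a perfect square, so G is not contained in A_6. The transitive groups of degree 6 not contained in A_6 are: C_6 (6T1, order 6), S_3 (6T2, order 6), D_6 (6T3, order 12), C_3 x S_3 (6T5, order 18), A_4 x C_2 (6T6, order 24), S_4 (6T8, order 24), S_3 x S_3 (6T9, order 36), S_4 x C_2 (6T11, order 48), (S_3 x S_3) : C_2 (6T13, order 72), PGL(2,5) (6T14, order 120), S_6 (6T16, order 720). By Dedekind's theorem, for a prime p not dividing disc(f) the degrees of the irreducible factors of f mod p form the cycle type of an element of G. Factoring f modulo the 79 such primes p <= 431 (skipping 2, 3, 5, 11, which divide the discriminant), each new pattern first appears at: mod 7: f = (x^3 + 2x + 1)(x^3 + 5x + 2), pattern 3+3; mod 13: f = (x^6 + 9x^3 + 8x^2 + x + 2), pattern 6; mod 17: f = (x + 4)(x + 14)(x^2 + 3x + 10)(x^2 + 13x + 15), pattern 2+2+1+1; mod 29: f = (x^2 + 3)(x^2 + 6x + 12)(x^2 + 23x + 21), pattern 2+2+2; mod 31: f = (x + 3)(x + 14)(x + 23)(x + 25)(x + 29)(x + 30), pattern 1+1+1+1+1+1. No other pattern occurs in this range, so the set of observed cycle types is {3+3, 6, 2+2+1+1, 2+2+2, 1+1+1+1+1+1}. The candidates containing elements of all these cycle types are D_6 (6T3) of order 12, A_4 x C_2 (6T6) of order 24, S_3 x S_3 (6T9) of order 36, S_4 x C_2 (6T11) of order 48, (S_3 x S_3) : C_2 (6T13) of order 72, PGL(2,5) (6T14) of order 120, S_6 (6T16) of order 720; the others are excluded. The observed types are precisely the cycle types that occur in D_6 (6T3). Each of the other remaining candidates has further cycle types, and by the Chebotarev density theorem the matching factorization patterns would occur for a proportion of primes equal to their share of the group: A_4 x C_2 (6T6) additionally contains elements of type 2+1+1+1+1 (3 of its 24 elements, about 12% of primes); S_3 x S_3 (6T9) additionally contains elements of type 3+1+1+1 (4 of its 36 elements, about 11% of primes); S_4 x C_2 (6T11) additionally contains elements of type 4+2, 4+1+1, 2+1+1+1+1 (15 of its 48 elements, about 31% of primes); (S_3 x S_3) : C_2 (6T13) additionally contains elements of type 4+2, 3+2+1, 3+1+1+1, 2+1+1+1+1 (40 of its 72 elements, about 56% of primes); PGL(2,5) (6T14) additionally contains elements of type 5+1, 4+1+1 (54 of its 120 elements, about 45% of primes); S_6 (6T16) additionally contains elements of type 5+1, 4+2, 4+1+1, 3+2+1, 3+1+1+1, 2+1+1+1+1 (499 of its 720 elements, about 69% of primes). None of the 79 primes tested shows any such pattern (for each of these groups the chance of that is below 10^-4), which rules them out. Hence G = D_6 (6T3), of order 12. The Galois group D_6 (6T3) has order 12, so the splitting field has degree 12 over Q.

12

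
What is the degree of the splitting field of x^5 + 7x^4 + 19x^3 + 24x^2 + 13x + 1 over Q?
The degree of the splitting field over Q equals the order of the Galois group, so first determine the group. The polynomial f is an irreducible quintic over Q, so G = Gal(f/Q) is a transitive subgroup of S_5: one of C_5 (5T1, order 5), D_5 (5T2, order 10), F_20 (5T3, order 20), A_5 (5T4, order 60) or S_5 (5T5, order 120). The discriminant of f is 2209 = 47^2, a perfect square, so G is contained in A_5. The transitive groups of degree 5 contained in A_5 are: C_5 (5T1, order 5), D_5 (5T2, order 10), A_5 (5T4, order 60). By Dedekind's theorem, for a prime p not dividing disc(f) the degrees of the irreducible factors of f mod p form the cycle type of an element of G. Factoring f modulo the 23 such primes p <= 89 (skipping 47, which divides the discriminant), each new pattern first appears at: mod 2: f = (x^5 + x^4 + x^3 + x + 1), pattern 5; mod 5: f = (x + 4)(x^2 + x + 1)(x^2 + 2x + 4), pattern 2+2+1; mod 83: f = (x + 10)(x + 11)(x + 30)(x + 44)(x + 78), pattern 1+1+1+1+1. No other pattern occurs in this range, so the set of observed cycle types is {5, 2+2+1, 1+1+1+1+1}. The candidates containing elements of all these cycle types are D_5 (5T2) of order 10, A_5 (5T4) of order 60; the others are excluded. The observed types are precisely the cycle types that occur in D_5 (5T2). Each of the other remaining candidates has further cycle types, and by the Chebotarev density theorem the matching factorization patterns would occur for a proportion of primes equal to their share of the group: A_5 (5T4) additionally contains elements of type 3+1+1 (20 of its 60 elements, about 33% of primes). None of the 23 primes tested shows any such pattern (for each of these groups the chance of that is below 10^-4), which rules them out. Hence G = D_5 (5T2), of order 10. The Galois group D_5 (5T2) has order 10, so the splitting field has degree 10 over Q.

10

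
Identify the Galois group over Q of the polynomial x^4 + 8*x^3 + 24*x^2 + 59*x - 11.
The polynomial is an irreducible quartic over Q and its discriminant is -150397803, which is not a perfect square, so the Galois group is not contained in A_4. The resolvent cubic y^3 - 24*y^2 + 516*y - 3833 is irreducible over Q. An irreducible resolvent with non-square discriminant gives S_4.

S_4 (order 24)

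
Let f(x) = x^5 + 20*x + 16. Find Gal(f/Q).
A_5 (also written A5)

The polynomial f is an irreducible quintic over Q, so G = Gal(f/Q) is a transitive subgroup of S_5: one of C_5 (5T1, order 5), D_5 (5T2, order 10), F_20 (5T3, order 20), A_5 (5T4, order 60) or S_5 (5T5, order 120). The discriminant of f is 1024000000 = 32000^2, a perfect square, so G is contained in A_5. The transitive groups of degree 5 contained in A_5 are: C_5 (5T1, order 5), D_5 (5T2, order 10), A_5 (5T4, order 60). By Dedekind's theorem, for a prime p not dividing disc(f) the degrees of the irreducible factors of f mod p form the cycle type of an element of G. Factoring f modulo the 2 such primes p <= 7 (skipping 2, 5, which divide the discriminant), each new pattern first appears at: mod 3: f = (x^5 + 2x + 1), pattern 5; mod 7: f = (x + 2)(x + 3)(x^3 + 2x^2 + 5x + 5), pattern 3+1+1. No other pattern occurs in this range, so the set of observed cycle types is {5, 3+1+1}. Among the candidates above, the only group containing elements of all these cycle types is A_5 (5T4) — each of C_5 (5T1), D_5 (5T2) lacks at least one of them. Hence G = A_5 (5T4), of order 60.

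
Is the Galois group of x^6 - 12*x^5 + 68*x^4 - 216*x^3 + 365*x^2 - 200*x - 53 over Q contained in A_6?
Yes

The polynomial is irreducible of degree 6 over Q. Its discriminant is 2046918914580544 = 45242888^2, a perfect square. A Galois group lies in the alternating group exactly when the discriminant is a square in Q, so the Galois group (S_4) is contained in A_6.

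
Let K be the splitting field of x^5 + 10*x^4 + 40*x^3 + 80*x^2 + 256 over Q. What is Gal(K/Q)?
D_5 (order 10)

The polynomial f is an irreducible quintic over Q, so G = Gal(f/Q) is a transitive subgroup of S_5: one of C_5 (5T1, order 5), D_5 (5T2, order 10), F_20 (5T3, order 20), A_5 (5T4, order 60) or S_5 (5T5, order 120). The discriminant of f is 67108864000000 = 8192000^2, a perfect square, so G is contained in A_5. The transitive groups of degree 5 contained in A_5 are: C_5 (5T1, order 5), D_5 (5T2, order 10), A_5 (5T4, order 60). By Dedekind's theorem, for a prime p not dividing disc(f) the degrees of the irreducible factors of f mod p form the cycle type of an element of G. Factoring f modulo the 23 such primes p <= 97 (skipping 2, 5, which divide the discriminant), each new pattern first appears at: mod 3: f = (x + 2)(x^2 + 1)(x^2 + 2x + 2), pattern 2+2+1; mod 7: f = (x^5 + 3x^4 + 5x^3 + 3x^2 + 4), pattern 5. No other pattern occurs in this range, so the set of observed cycle types is {2+2+1, 5}. The candidates containing elements of all these cycle types are D_5 (5T2) of order 10, A_5 (5T4) of order 60; the others are excluded. The observed types are precisely the cycle types that occur in D_5 (5T2) (apart from the identity). Each of the other remaining candidates has further cycle types, and by the Chebotarev density theorem the matching factorization patterns would occur for a proportion of primes equal to their share of the group: A_5 (5T4) additionally contains elements of type 3+1+1 (20 of its 60 elements, about 33% of primes). None of the 23 primes tested shows any such pattern (for each of these groups the chance of that is below 10^-4), which rules them out. Hence G = D_5 (5T2), of order 10.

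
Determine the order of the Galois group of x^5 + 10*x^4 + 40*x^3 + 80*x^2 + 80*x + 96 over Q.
20

The degree of the splitting field over Q equals the order of the Galois group, so first determine the group. The polynomial f is an irreducible quintic over Q, so G = Gal(f/Q) is a transitive subgroup of S_5: one of C_5 (5T1, order 5), D_5 (5T2, order 10), F_20 (5T3, order 20), A_5 (5T4, order 60) or S_5 (5T5, order 120). The discriminant of f is 52428800000, which is not a perfect square, so G is not contained in A_5. The transitive groups of degree 5 not contained in A_5 are: F_20 (5T3, order 20), S_5 (5T5, order 120). By Dedekind's theorem, for a prime p not dividing disc(f) the degrees of the irreducible factors of f mod p form the cycle type of an element of G. Factoring f modulo the 18 such primes p <= 71 (skipping 2, 5, which divide the discriminant), each new pattern first appears at: mod 3: f = (x)(x^4 + x^3 + x^2 + 2x + 2), pattern 4+1; mod 11: f = (x^5 + 10x^4 + 7x^3 + 3x^2 + 3x + 8), pattern 5; mod 19: f = (x + 13)(x^2 + 6x + 15)(x^2 + 10x + 4), pattern 2+2+1. No other pattern occurs in this range, so the set of observed cycle types is {4+1, 5, 2+2+1}. The candidates containing elements of all these cycle types are F_20 (5T3) of order 20, S_5 (5T5) of order 120; the others are excluded. The observed types are precisely the cycle types that occur in F_20 (5T3) (apart from the identity). Each of the other remaining candidates has further cycle types, and by the Chebotarev density theorem the matching factorization patterns would occur for a proportion of primes equal to their share of the group: S_5 (5T5) additionally contains elements of type 3+2, 3+1+1, 2+1+1+1 (50 of its 120 elements, about 42% of primes). None of the 18 primes tested shows any such pattern (for each of these groups the chance of that is below 10^-4), which rules them out. Hence G = F_20 (5T3), of order 20. The Galois group F_20 (5T3) has order 20, so the splitting field has degree 20 over Q.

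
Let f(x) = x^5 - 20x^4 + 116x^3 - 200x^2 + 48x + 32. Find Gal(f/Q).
5T1: C_5

The polynomial f is an irreducible quintic over Q, so G = Gal(f/Q) is a transitive subgroup of S_5: one of C_5 (5T1, order 5), D_5 (5T2, order 10), F_20 (5T3, order 20), A_5 (5T4, order 60) or S_5 (5T5, order 120). The discriminant of f is 8121314443264 = 2849792^2, a perfect square, so G is contained in A_5. The transitive groups of degree 5 contained in A_5 are: C_5 (5T1, order 5), D_5 (5T2, order 10), A_5 (5T4, order 60). By Dedekind's theorem, for a prime p not dividing disc(f) the degrees of the irreducible factors of f mod p form the cycle type of an element of G. Factoring f modulo the 14 such primes p <= 59 (skipping 2, 11, 23, which divide the discriminant), each new pattern first appears at: mod 3: f = (x^5 + x^4 + 2x^3 + x^2 + 2), pattern 5; mod 43: f = (x + 17)(x + 19)(x + 22)(x + 23)(x + 28), pattern 1+1+1+1+1. No other pattern occurs in this range, so the set of observed cycle types is {5, 1+1+1+1+1}. The candidates containing elements of all these cycle types are C_5 (5T1) of order 5, D_5 (5T2) of order 10, A_5 (5T4) of order 60; the others are excluded. The observed types are precisely the cycle types that occur in C_5 (5T1). Each of the other remaining candidates has further cycle types, and by the Chebotarev density theorem the matching factorization patterns would occur for a proportion of primes equal to their share of the group: D_5 (5T2) additionally contains elements of type 2+2+1 (5 of its 10 elements, about 50% of primes); A_5 (5T4) additionally contains elements of type 3+1+1, 2+2+1 (35 of its 60 elements, about 58% of primes). None of the 14 primes tested shows any such pattern (for each of these groups the chance of that is below 10^-4), which rules them out. Hence G = C_5 (5T1), of order 5.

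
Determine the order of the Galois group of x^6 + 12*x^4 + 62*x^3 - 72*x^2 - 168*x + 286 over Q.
36

The degree of the splitting field over Q equals the order of the Galois group, so first determine the group. The polynomial f is an irreducible sextic over Q, so G = Gal(f/Q) is one of the 16 transitive subgroups 6T1, ..., 6T16 of S_6. The discriminant of f is 407330802770688, which is not a perfect square, so G is not contained in A_6. The transitive groups of degree 6 not contained in A_6 are: C_6 (6T1, order 6), S_3 (6T2, order 6), D_6 (6T3, order 12), C_3 x S_3 (6T5, order 18), A_4 x C_2 (6T6, order 24), S_4 (6T8, order 24), S_3 x S_3 (6T9, order 36), S_4 x C_2 (6T11, order 48), (S_3 x S_3) : C_2 (6T13, order 72), PGL(2,5) (6T14, order 120), S_6 (6T16, order 720). By Dedekind's theorem, for a prime p not dividing disc(f) the degrees of the irreducible factors of f mod p form the cycle type of an element of G. Factoring f modulo the 22 such primes p <= 97 (skipping 2, 3, 37, which divide the discriminant), each new pattern first appears at: mod 5: f = (x^6 + 2x^4 + 2x^3 + 3x^2 + 2x + 1), pattern 6; mod 11: f = (x)(x + 10)(x^2 + 9)(x^2 + x + 4), pattern 2+2+1+1; mod 13: f = (x)(x + 3)(x + 10)(x^3 + 8x + 10), pattern 3+1+1+1; mod 31: f = (x^2 + 3x + 11)(x^2 + 9x + 15)(x^2 + 19x + 10), pattern 2+2+2; mod 97: f = (x^3 + 43x + 75)(x^3 + 66x + 84), pattern 3+3. No other pattern occurs in this range, so the set of observed cycle types is {6, 2+2+1+1, 3+1+1+1, 2+2+2, 3+3}. The candidates containing elements of all these cycle types are S_3 x S_3 (6T9) of order 36, (S_3 x S_3) : C_2 (6T13) of order 72, S_6 (6T16) of order 720; the others are excluded. The observed types are precisely the cycle types that occur in S_3 x S_3 (6T9) (apart from the identity). Each of the other remaining candidates has further cycle types, and by the Chebotarev density theorem the matching factorization patterns would occur for a proportion of primes equal to their share of the group: (S_3 x S_3) : C_2 (6T13) additionally contains elements of type 4+2, 3+2+1, 2+1+1+1+1 (36 of its 72 elements, about 50% of primes); S_6 (6T16) additionally contains elements of type 5+1, 4+2, 4+1+1, 3+2+1, 2+1+1+1+1 (459 of its 720 elements, about 64% of primes). None of the 22 primes tested shows any such pattern (for each of these groups the chance of that is below 10^-4), which rules them out. Hence G = S_3 x S_3 (6T9), of order 36. The Galois group S_3 x S_3 (6T9) has order 36, so the splitting field has degree 36 over Q.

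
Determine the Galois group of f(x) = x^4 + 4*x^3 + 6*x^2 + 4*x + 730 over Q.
V_4

The polynomial is an irreducible quartic over Q and its discriminant is 99179645184 = 314928^2, a perfect square, so the Galois group is contained in A_4. The resolvent cubic y^3 - 6*y^2 - 2904*y + 5824 splits completely over Q, which gives the Klein four-group V_4.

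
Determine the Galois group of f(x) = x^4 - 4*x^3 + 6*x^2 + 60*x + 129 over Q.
The polynomial is an irreducible quartic over Q and its discriminant is 1358954496 = 36864^2, a perfect square, so the Galois group is contained in A_4. The resolvent cubic y^3 - 6*y^2 - 756*y - 2568 is irreducible over Q. An irreducible resolvent with square discriminant gives A_4.

4T4: A_4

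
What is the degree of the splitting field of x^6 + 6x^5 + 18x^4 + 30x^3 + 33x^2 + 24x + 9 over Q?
The degree of the splitting field over Q equals the order of the Galois group, so first determine the group. The polynomial f is an irreducible sextic over Q, so G = Gal(f/Q) is one of the 16 transitive subgroups 6T1, ..., 6T16 of S_6. The discriminant of f is -16003008, which is not a perfect square, so G is not contained in A_6. The transitive groups of degree 6 not contained in A_6 are: C_6 (6T1, order 6), S_3 (6T2, order 6), D_6 (6T3, order 12), C_3 x S_3 (6T5, order 18), A_4 x C_2 (6T6, order 24), S_4 (6T8, order 24), S_3 x S_3 (6T9, order 36), S_4 x C_2 (6T11, order 48), (S_3 x S_3) : C_2 (6T13, order 72), PGL(2,5) (6T14, order 120), S_6 (6T16, order 720). By Dedekind's theorem, for a prime p not dividing disc(f) the degrees of the irreducible factors of f mod p form the cycle type of an element of G. Factoring f modulo the 21 such primes p <= 89 (skipping 2, 3, 7, which divide the discriminant), each new pattern first appears at: mod 5: f = (x^6 + x^5 + 3x^4 + 3x^2 + 4x + 4), pattern 6; mod 11: f = (x + 10)(x^5 + 7x^4 + 3x^3 + 2), pattern 5+1; mod 13: f = (x + 2)(x + 6)(x^4 + 11x^3 + 9x^2 + 8x + 4), pattern 4+1+1; mod 23: f = (x + 4)(x + 8)(x^2 + 7x + 8)(x^2 + 10x + 3), pattern 2+2+1+1; mod 43: f = (x^3 + 22x^2 + 20x + 21)(x^3 + 27x^2 + 6x + 25), pattern 3+3; mod 61: f = (x^2 + 34x + 5)(x^2 + 45x + 56)(x^2 + 49x + 46), pattern 2+2+2. No other pattern occurs in this range, so the set of observed cycle types is {6, 5+1, 4+1+1, 2+2+1+1, 3+3, 2+2+2}. The candidates containing elements of all these cycle types are PGL(2,5) (6T14) of order 120, S_6 (6T16) of order 720; the others are excluded. The observed types are precisely the cycle types that occur in PGL(2,5) (6T14) (apart from the identity). Each of the other remaining candidates has further cycle types, and by the Chebotarev density theorem the matching factorization patterns would occur for a proportion of primes equal to their share of the group: S_6 (6T16) additionally contains elements of type 4+2, 3+2+1, 3+1+1+1, 2+1+1+1+1 (265 of its 720 elements, about 37% of primes). None of the 21 primes tested shows any such pattern (for each of these groups the chance of that is below 10^-4), which rules them out. Hence G = PGL(2,5) (6T14), of order 120. The Galois group PGL(2,5) (6T14) has order 120, so the splitting field has degree 120 over Q.

120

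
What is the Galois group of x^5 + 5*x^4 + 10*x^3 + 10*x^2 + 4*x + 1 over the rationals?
The polynomial f is an irreducible quintic over Q, so G = Gal(f/Q) is a transitive subgroup of S_5: one of C_5 (5T1, order 5), D_5 (5T2, order 10), F_20 (5T3, order 20), A_5 (5T4, order 60) or S_5 (5T5, order 120). The discriminant of f is 2869, which is not a perfect square, so G is not contained in A_5. The transitive groups of degree 5 not contained in A_5 are: F_20 (5T3, order 20), S_5 (5T5, order 120). By Dedekind's theorem, for a prime p not dividing disc(f) the degrees of the irreducible factors of f mod p form the cycle type of an element of G. Factoring f modulo the first such prime p = 2, each new pattern first appears at: mod 2: f = (x^2 + x + 1)(x^3 + x + 1), pattern 3+2. No other pattern occurs in this range, so the set of observed cycle types is {3+2}. Among the candidates above, the only group containing elements of all these cycle types is S_5 (5T5) — F_20 (5T3) lacks at least one of them. Hence G = S_5 (5T5), of order 120.

5T5: S_5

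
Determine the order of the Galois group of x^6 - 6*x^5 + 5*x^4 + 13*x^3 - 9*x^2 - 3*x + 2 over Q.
60

The degree of the splitting field over Q equals the order of the Galois group, so first determine the group. The polynomial f is an irreducible sextic over Q, so G = Gal(f/Q) is one of the 16 transitive subgroups 6T1, ..., 6T16 of S_6. The discriminant of f is 30991489 = 5567^2, a perfect square, so G is contained in A_6. The transitive groups of degree 6 contained in A_6 are: A_4 (6T4, order 12), S_4 (6T7, order 24), (C_3 x C_3) : C_4 (6T10, order 36), PSL(2,5) (6T12, order 60), A_6 (6T15, order 360). By Dedekind's theorem, for a prime p not dividing disc(f) the degrees of the irreducible factors of f mod p form the cycle type of an element of G. Factoring f modulo the 21 such primes p <= 79 (skipping 19, which divides the discriminant), each new pattern first appears at: mod 2: f = (x)(x^5 + x^3 + x^2 + x + 1), pattern 5+1; mod 7: f = (x^3 + 2x^2 + 4x + 5)(x^3 + 6x^2 + 3x + 6), pattern 3+3; mod 61: f = (x + 36)(x + 58)(x^2 + 9x + 38)(x^2 + 13x + 25), pattern 2+2+1+1. No other pattern occurs in this range, so the set of observed cycle types is {5+1, 3+3, 2+2+1+1}. The candidates containing elements of all these cycle types are PSL(2,5) (6T12) of order 60, A_6 (6T15) of order 360; the others are excluded. The observed types are precisely the cycle types that occur in PSL(2,5) (6T12) (apart from the identity). Each of the other remaining candidates has further cycle types, and by the Chebotarev density theorem the matching factorization patterns would occur for a proportion of primes equal to their share of the group: A_6 (6T15) additionally contains elements of type 4+2, 3+1+1+1 (130 of its 360 elements, about 36% of primes). None of the 21 primes tested shows any such pattern (for each of these groups the chance of that is below 10^-4), which rules them out. Hence G = PSL(2,5) (6T12), of order 60. The Galois group PSL(2,5) (6T12) has order 60, so the splitting field has degree 60 over Q.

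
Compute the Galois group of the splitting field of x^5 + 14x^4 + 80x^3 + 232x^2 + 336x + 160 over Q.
The polynomial f is an irreducible quintic over Q, so G = Gal(f/Q) is a transitive subgroup of S_5: one of C_5 (5T1, order 5), D_5 (5T2, order 10), F_20 (5T3, order 20), A_5 (5T4, order 60) or S_5 (5T5, order 120). The discriminant of f is 2316304384 = 48128^2, a perfect square, so G is contained in A_5. The transitive groups of degree 5 contained in A_5 are: C_5 (5T1, order 5), D_5 (5T2, order 10), A_5 (5T4, order 60). By Dedekind's theorem, for a prime p not dividing disc(f) the degrees of the irreducible factors of f mod p form the cycle type of an element of G. Factoring f modulo the 23 such primes p <= 97 (skipping 2, 47, which divide the discriminant), each new pattern first appears at: mod 3: f = (x^5 + 2x^4 + 2x^3 + x^2 + 1), pattern 5; mod 5: f = (x)(x^2 + 3)(x^2 + 4x + 2), pattern 2+2+1; mod 83: f = (x + 27)(x + 39)(x + 55)(x + 61)(x + 81), pattern 1+1+1+1+1. No other pattern occurs in this range, so the set of observed cycle types is {5, 2+2+1, 1+1+1+1+1}. The candidates containing elements of all these cycle types are D_5 (5T2) of order 10, A_5 (5T4) of order 60; the others are excluded. The observed types are precisely the cycle types that occur in D_5 (5T2). Each of the other remaining candidates has further cycle types, and by the Chebotarev density theorem the matching factorization patterns would occur for a proportion of primes equal to their share of the group: A_5 (5T4) additionally contains elements of type 3+1+1 (20 of its 60 elements, about 33% of primes). None of the 23 primes tested shows any such pattern (for each of these groups the chance of that is below 10^-4), which rules them out. Hence G = D_5 (5T2), of order 10.

D_5 (order 10)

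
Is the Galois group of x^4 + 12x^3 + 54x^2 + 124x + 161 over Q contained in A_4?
The polynomial is irreducible of degree 4 over Q. Its discriminant is 6619136, which is not a perfect square. A Galois group lies in the alternating group exactly when the discriminant is a square in Q, so the Galois group (S_4) is not contained in A_4.

No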